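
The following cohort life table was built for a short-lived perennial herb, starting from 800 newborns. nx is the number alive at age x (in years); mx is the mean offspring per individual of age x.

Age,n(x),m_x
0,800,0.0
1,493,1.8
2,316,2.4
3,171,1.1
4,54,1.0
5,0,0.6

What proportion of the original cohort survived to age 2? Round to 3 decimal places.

l_2 = n_2/n_0 = 316/800 = 0.395 → 0.395

0.395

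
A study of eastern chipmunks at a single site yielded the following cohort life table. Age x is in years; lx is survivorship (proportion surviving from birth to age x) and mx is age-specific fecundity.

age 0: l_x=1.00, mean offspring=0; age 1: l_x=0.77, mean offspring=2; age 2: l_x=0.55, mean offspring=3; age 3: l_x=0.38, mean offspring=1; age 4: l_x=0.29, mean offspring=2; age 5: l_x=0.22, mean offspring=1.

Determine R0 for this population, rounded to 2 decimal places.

lx·mx by age: 0, 1.54, 1.65, 0.38, 0.58, 0.22
R0 = Σ lx·mx = 4.37 → 4.37

4.37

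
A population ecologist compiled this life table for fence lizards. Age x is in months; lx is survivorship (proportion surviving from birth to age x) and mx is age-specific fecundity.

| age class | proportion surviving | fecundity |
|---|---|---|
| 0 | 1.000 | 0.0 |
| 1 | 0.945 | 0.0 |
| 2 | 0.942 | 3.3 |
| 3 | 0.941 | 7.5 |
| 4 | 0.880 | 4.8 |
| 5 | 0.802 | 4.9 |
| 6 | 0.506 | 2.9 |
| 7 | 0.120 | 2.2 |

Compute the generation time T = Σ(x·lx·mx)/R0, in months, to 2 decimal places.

3.72

lx·mx: 0, 0, 3.1086, 7.0575, 4.224, 3.9298, 1.4674, 0.264 → R0 = 20.0513
x·lx·mx: 0, 0, 6.2172, 21.1725, 16.896, 19.649, 8.8044, 1.848 → Σ = 74.5871
T = 74.5871 / 20.0513 = 3.719814… → 3.72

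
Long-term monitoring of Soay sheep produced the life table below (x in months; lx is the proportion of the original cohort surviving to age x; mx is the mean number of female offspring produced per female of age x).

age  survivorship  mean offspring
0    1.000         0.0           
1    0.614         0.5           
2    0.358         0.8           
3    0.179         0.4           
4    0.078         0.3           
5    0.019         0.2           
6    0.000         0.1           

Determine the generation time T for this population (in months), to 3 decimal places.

lx·mx: 0, 0.307, 0.2864, 0.0716, 0.0234, 0.0038, 0 → R0 = 0.6922
x·lx·mx: 0, 0.307, 0.5728, 0.2148, 0.0936, 0.019, 0 → Σ = 1.2072
T = 1.2072 / 0.6922 = 1.744005… → 1.744

1.744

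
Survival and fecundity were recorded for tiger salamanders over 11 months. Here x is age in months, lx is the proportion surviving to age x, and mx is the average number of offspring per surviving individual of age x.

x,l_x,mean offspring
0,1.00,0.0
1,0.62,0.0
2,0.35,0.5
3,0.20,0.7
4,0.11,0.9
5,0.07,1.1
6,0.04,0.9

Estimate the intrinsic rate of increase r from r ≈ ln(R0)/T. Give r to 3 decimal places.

-0.191

R0 = Σ lx·mx = 0 + 0 + 0.175 + 0.14 + 0.099 + 0.077 + 0.036 = 0.527
Σ x·lx·mx = 1.767; T = 1.767/0.527 = 3.35294…
r ≈ ln(R0)/T = ln(0.527)/3.35294… = -0.19104… → -0.191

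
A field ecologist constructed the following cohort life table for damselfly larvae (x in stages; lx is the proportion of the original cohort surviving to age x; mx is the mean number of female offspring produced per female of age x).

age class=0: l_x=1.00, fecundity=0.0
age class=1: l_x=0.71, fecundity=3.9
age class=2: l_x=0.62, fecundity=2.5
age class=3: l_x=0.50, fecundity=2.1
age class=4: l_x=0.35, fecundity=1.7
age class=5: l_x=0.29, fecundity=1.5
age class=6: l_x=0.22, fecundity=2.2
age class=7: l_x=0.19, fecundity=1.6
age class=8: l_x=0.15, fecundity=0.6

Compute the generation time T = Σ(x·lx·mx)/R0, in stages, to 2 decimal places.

lx·mx: 0, 2.769, 1.55, 1.05, 0.595, 0.435, 0.484, 0.304, 0.09 → R0 = 7.277
x·lx·mx: 0, 2.769, 3.1, 3.15, 2.38, 2.175, 2.904, 2.128, 0.72 → Σ = 19.326
T = 19.326 / 7.277 = 2.655765… → 2.66

2.66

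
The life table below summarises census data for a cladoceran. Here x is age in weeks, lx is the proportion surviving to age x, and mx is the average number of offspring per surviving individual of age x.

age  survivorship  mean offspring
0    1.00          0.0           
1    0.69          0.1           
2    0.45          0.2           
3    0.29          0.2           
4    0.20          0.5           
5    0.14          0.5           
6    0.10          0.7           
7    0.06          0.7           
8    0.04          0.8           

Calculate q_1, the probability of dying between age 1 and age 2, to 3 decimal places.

q_1 = (l_1 − l_2) / l_1 = (0.69 − 0.45) / 0.69
     = 0.24 / 0.69 = 0.347826… → 0.348

0.348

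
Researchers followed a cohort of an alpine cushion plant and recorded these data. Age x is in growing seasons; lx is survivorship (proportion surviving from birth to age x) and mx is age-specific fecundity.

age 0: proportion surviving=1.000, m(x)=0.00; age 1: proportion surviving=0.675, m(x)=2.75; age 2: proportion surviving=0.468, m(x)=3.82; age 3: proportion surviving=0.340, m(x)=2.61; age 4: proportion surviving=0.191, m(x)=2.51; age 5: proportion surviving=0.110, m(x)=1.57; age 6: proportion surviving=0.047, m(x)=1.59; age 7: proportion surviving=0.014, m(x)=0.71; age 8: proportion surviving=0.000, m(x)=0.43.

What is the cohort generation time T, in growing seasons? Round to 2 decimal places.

2.16

lx·mx: 0, 1.85625, 1.78776, 0.8874, 0.47941, 0.1727, 0.07473, 0.00994, 0 → R0 = 5.26819
x·lx·mx: 0, 1.85625, 3.57552, 2.6622, 1.91764, 0.8635, 0.44838, 0.06958, 0 → Σ = 11.39307
T = 11.39307 / 5.26819 = 2.162616… → 2.16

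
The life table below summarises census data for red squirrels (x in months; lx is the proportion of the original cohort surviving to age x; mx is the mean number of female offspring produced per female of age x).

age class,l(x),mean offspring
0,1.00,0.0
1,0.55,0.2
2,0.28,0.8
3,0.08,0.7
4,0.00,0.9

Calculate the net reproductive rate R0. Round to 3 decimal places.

0.390

lx·mx by age: 0, 0.11, 0.224, 0.056, 0
R0 = Σ lx·mx = 0.39 → 0.390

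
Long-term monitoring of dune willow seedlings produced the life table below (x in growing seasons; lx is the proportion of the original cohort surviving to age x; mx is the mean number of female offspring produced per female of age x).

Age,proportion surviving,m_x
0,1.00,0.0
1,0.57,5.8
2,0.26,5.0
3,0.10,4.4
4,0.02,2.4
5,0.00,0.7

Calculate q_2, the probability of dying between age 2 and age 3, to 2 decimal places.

q_2 = (l_2 − l_3) / l_2 = (0.26 − 0.1) / 0.26
     = 0.16 / 0.26 = 0.615385… → 0.62

0.62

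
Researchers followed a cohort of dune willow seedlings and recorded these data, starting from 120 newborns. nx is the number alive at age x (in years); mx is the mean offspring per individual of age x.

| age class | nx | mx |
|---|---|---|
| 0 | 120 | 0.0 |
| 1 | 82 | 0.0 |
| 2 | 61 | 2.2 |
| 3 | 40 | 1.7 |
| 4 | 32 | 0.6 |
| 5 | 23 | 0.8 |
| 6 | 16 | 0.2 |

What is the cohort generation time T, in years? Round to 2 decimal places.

2.72

lx = nx/n0 = nx/120: 1, 0.68333…, 0.50833…, 0.33333…, 0.26667…, 0.19167…, 0.13333…
lx·mx: 0, 0, 1.118333…, 0.566667…, 0.16…, 0.153333…, 0.026667… → R0 = 2.025…
x·lx·mx: 0, 0, 2.236667…, 1.7…, 0.64…, 0.766667…, 0.16… → Σ = 5.503333…
T = 5.503333… / 2.025… = 2.717695… → 2.72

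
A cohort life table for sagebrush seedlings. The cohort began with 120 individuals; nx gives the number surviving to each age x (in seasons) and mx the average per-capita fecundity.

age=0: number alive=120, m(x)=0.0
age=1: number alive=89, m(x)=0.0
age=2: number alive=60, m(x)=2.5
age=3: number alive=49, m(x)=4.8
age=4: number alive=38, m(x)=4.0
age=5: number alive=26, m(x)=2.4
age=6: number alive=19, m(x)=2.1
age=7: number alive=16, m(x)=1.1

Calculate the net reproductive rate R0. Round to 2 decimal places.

5.48

lx = nx/n0 = nx/120: 1, 0.74167…, 0.5, 0.40833…, 0.31667…, 0.21667…, 0.15833…, 0.13333…
lx·mx by age: 0, 0, 1.25, 1.96…, 1.266667…, 0.52…, 0.3325…, 0.146667…
R0 = Σ lx·mx = 5.475833… → 5.48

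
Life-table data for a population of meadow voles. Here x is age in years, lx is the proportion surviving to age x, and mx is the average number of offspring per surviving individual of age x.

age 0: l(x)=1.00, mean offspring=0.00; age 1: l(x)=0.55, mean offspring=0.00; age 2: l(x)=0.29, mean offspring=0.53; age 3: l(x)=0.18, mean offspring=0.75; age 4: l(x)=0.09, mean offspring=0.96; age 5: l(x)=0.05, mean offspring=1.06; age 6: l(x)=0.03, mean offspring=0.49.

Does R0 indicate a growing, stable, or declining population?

R0 = Σ lx·mx = 0 + 0 + 0.1537 + 0.135 + 0.0864 + 0.053 + 0.0147 = 0.4428
R0 < 1, so the population is declining.

declining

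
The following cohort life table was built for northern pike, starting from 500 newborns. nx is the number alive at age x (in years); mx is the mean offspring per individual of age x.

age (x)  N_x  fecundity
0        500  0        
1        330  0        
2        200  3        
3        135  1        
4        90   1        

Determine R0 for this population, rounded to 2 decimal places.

lx = nx/n0 = nx/500: 1, 0.66, 0.4, 0.27, 0.18
lx·mx by age: 0, 0, 1.2, 0.27, 0.18
R0 = Σ lx·mx = 1.65 → 1.65

1.65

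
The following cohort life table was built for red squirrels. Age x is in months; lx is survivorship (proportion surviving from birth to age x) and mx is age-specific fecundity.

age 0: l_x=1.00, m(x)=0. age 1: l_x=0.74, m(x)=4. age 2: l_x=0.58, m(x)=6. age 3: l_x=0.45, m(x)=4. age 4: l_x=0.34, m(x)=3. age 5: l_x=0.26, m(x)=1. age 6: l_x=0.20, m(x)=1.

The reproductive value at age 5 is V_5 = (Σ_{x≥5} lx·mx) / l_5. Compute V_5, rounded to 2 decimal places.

1.77

lx·mx for x ≥ 5: 0.26, 0.2 → sum = 0.46
V_5 = 0.46 / l_5 = 0.46 / 0.26 = 1.769231… → 1.77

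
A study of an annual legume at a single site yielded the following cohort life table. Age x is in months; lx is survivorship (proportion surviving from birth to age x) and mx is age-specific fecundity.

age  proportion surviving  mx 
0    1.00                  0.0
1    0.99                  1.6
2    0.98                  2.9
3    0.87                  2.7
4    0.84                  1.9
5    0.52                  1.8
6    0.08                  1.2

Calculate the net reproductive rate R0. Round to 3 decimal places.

lx·mx by age: 0, 1.584, 2.842, 2.349, 1.596, 0.936, 0.096
R0 = Σ lx·mx = 9.403 → 9.403

9.403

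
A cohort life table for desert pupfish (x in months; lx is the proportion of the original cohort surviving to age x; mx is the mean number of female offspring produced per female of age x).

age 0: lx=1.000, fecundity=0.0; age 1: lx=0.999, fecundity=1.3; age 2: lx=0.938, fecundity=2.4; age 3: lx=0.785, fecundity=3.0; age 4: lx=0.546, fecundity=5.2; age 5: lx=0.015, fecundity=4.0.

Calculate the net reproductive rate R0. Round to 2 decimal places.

lx·mx by age: 0, 1.2987, 2.2512, 2.355, 2.8392, 0.06
R0 = Σ lx·mx = 8.8041 → 8.80

8.80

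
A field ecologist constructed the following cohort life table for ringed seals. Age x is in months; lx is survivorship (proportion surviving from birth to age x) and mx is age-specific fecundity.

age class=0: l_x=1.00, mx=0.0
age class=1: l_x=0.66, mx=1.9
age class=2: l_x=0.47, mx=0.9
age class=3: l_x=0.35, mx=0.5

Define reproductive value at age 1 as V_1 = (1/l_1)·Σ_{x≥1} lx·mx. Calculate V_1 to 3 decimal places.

2.806

lx·mx for x ≥ 1: 1.254, 0.423, 0.175 → sum = 1.852
V_1 = 1.852 / l_1 = 1.852 / 0.66 = 2.806061… → 2.806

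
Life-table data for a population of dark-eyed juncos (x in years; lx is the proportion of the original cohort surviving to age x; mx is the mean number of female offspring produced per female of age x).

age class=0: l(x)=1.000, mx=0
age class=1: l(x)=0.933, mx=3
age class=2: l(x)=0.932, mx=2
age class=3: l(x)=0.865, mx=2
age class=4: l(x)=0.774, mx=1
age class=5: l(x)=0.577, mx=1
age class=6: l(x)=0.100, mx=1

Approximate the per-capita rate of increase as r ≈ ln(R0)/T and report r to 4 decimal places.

R0 = Σ lx·mx = 0 + 2.799 + 1.864 + 1.73 + 0.774 + 0.577 + 0.1 = 7.844
Σ x·lx·mx = 18.298; T = 18.298/7.844 = 2.33274…
r ≈ ln(R0)/T = ln(7.844)/2.33274… = 0.882975… → 0.8830

0.8830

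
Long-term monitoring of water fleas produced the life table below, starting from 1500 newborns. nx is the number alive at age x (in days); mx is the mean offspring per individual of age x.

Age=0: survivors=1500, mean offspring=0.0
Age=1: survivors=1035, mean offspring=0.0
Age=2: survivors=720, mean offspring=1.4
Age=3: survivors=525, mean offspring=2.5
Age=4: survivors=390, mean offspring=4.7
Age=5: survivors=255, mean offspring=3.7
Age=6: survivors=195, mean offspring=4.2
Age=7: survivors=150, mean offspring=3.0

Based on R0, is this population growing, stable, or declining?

growing

lx = nx/n0 = nx/1500: 1, 0.69, 0.48, 0.35, 0.26, 0.17, 0.13, 0.1
R0 = Σ lx·mx = 0 + 0 + 0.672 + 0.875 + 1.222 + 0.629 + 0.546 + 0.3 = 4.244
R0 > 1, so the population is growing.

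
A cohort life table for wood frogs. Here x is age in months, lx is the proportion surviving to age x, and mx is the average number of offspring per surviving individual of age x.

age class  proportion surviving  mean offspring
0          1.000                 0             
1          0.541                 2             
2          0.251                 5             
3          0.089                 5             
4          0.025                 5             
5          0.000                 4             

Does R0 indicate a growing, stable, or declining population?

R0 = Σ lx·mx = 0 + 1.082 + 1.255 + 0.445 + 0.125 + 0 = 2.907
R0 > 1, so the population is growing.

growing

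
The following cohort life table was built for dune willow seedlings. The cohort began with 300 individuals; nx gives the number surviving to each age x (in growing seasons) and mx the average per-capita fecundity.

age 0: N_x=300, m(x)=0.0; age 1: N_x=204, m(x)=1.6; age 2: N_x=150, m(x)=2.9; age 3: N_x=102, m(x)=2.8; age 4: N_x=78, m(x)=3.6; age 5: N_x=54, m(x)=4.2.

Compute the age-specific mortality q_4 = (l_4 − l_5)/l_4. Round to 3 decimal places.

0.308

lx = nx/n0 = nx/300: 1, 0.68, 0.5, 0.34, 0.26, 0.18
q_4 = (l_4 − l_5) / l_4 = (0.26 − 0.18) / 0.26
     = 0.08 / 0.26 = 0.307692… → 0.308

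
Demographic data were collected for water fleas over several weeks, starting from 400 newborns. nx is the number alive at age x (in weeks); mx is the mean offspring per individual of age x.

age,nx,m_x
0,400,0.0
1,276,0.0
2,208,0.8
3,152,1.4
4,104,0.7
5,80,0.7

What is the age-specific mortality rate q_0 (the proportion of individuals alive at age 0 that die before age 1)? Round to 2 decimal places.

0.31

lx = nx/n0 = nx/400: 1, 0.69, 0.52, 0.38, 0.26, 0.2
q_0 = (l_0 − l_1) / l_0 = (1 − 0.69) / 1
     = 0.31 / 1 = 0.31 → 0.31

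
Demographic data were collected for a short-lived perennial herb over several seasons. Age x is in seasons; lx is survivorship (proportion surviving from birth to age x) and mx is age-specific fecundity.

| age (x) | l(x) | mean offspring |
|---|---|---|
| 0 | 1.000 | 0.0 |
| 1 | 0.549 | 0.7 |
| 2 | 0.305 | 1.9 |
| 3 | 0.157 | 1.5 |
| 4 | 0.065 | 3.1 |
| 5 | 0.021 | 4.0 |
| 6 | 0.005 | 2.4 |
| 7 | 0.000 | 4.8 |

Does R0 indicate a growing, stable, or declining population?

growing

R0 = Σ lx·mx = 0 + 0.3843 + 0.5795 + 0.2355 + 0.2015 + 0.084 + 0.012 + 0 = 1.4968
R0 > 1, so the population is growing.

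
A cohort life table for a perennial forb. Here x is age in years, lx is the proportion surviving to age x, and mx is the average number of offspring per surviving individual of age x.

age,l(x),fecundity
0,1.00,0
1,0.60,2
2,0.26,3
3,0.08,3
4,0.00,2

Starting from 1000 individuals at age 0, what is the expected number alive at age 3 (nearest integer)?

80

Expected survivors = N0 · l_3 = 1000 × 0.08 = 80 → 80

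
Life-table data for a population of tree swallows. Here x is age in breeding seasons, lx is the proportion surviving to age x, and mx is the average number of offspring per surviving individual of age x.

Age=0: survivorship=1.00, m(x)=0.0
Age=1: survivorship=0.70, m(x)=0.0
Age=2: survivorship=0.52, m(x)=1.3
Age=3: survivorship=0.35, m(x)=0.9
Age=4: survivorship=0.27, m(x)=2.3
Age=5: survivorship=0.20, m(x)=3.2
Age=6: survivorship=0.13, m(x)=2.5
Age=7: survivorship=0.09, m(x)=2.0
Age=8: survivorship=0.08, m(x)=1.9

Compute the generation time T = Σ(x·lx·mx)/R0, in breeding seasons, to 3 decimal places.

lx·mx: 0, 0, 0.676, 0.315, 0.621, 0.64, 0.325, 0.18, 0.152 → R0 = 2.909
x·lx·mx: 0, 0, 1.352, 0.945, 2.484, 3.2, 1.95, 1.26, 1.216 → Σ = 12.407
T = 12.407 / 2.909 = 4.26504… → 4.265

4.265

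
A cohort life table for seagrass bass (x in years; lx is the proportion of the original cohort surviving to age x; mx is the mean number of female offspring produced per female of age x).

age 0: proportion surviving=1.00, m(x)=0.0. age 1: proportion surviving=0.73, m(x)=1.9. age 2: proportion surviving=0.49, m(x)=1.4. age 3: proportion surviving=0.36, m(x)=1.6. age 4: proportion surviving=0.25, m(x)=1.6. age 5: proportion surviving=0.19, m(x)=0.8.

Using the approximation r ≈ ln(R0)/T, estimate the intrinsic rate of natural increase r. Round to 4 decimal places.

R0 = Σ lx·mx = 0 + 1.387 + 0.686 + 0.576 + 0.4 + 0.152 = 3.201
Σ x·lx·mx = 6.847; T = 6.847/3.201 = 2.13902…
r ≈ ln(R0)/T = ln(3.201)/2.13902… = 0.543924… → 0.5439

0.5439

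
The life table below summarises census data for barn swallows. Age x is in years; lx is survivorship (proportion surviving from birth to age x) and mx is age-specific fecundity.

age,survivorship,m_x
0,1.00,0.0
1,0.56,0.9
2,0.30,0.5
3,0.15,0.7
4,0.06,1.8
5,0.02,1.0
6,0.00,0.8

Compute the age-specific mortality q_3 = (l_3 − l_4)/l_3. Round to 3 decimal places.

0.600

q_3 = (l_3 − l_4) / l_3 = (0.15 − 0.06) / 0.15
     = 0.09 / 0.15 = 0.6 → 0.600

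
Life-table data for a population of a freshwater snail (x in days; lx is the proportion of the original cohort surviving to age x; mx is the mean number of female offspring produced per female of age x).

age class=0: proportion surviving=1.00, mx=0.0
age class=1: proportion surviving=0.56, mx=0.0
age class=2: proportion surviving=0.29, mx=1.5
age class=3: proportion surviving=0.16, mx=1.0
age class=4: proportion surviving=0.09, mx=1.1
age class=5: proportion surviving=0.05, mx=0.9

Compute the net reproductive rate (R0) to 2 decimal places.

lx·mx by age: 0, 0, 0.435, 0.16, 0.099, 0.045
R0 = Σ lx·mx = 0.739 → 0.74

0.74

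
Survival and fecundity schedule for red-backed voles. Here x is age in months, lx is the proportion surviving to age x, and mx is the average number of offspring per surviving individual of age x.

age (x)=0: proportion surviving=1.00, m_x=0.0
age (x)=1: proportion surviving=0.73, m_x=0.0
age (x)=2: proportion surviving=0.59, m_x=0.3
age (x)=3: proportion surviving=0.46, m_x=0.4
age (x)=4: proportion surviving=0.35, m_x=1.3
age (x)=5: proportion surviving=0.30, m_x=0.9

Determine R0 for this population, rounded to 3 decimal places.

1.086

lx·mx by age: 0, 0, 0.177, 0.184, 0.455, 0.27
R0 = Σ lx·mx = 1.086 → 1.086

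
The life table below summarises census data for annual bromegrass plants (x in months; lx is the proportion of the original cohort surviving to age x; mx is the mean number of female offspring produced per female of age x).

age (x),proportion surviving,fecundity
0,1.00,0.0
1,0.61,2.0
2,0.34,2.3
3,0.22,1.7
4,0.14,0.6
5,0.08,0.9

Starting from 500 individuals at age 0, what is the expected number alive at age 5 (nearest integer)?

40

Expected survivors = N0 · l_5 = 500 × 0.08 = 40 → 40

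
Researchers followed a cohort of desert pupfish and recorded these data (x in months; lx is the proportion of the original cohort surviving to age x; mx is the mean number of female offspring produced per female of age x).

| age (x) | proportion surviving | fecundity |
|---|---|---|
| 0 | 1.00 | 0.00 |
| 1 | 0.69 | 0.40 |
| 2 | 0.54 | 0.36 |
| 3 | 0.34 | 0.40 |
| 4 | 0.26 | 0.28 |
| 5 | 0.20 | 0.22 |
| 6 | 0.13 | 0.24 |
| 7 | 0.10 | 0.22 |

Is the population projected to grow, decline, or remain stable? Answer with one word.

R0 = Σ lx·mx = 0 + 0.276 + 0.1944 + 0.136 + 0.0728 + 0.044 + 0.0312 + 0.022 = 0.7764
R0 < 1, so the population is declining.

declining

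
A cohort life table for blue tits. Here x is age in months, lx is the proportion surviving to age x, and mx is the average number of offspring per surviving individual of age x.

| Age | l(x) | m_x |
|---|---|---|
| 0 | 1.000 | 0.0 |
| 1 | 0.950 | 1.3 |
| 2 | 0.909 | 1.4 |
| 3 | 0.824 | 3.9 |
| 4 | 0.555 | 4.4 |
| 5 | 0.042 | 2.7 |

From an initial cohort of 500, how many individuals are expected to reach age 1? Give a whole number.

Expected survivors = N0 · l_1 = 500 × 0.950 = 475 → 475

475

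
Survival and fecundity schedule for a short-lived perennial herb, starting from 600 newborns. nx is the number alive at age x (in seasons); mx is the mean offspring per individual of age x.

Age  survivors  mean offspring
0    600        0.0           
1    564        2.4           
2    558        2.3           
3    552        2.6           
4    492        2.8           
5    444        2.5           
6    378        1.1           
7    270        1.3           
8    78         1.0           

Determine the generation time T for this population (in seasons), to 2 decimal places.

lx = nx/n0 = nx/600: 1, 0.94, 0.93, 0.92, 0.82, 0.74, 0.63, 0.45, 0.13
lx·mx: 0, 2.256, 2.139, 2.392, 2.296, 1.85, 0.693, 0.585, 0.13 → R0 = 12.341
x·lx·mx: 0, 2.256, 4.278, 7.176, 9.184, 9.25, 4.158, 4.095, 1.04 → Σ = 41.437
T = 41.437 / 12.341 = 3.35767… → 3.36

3.36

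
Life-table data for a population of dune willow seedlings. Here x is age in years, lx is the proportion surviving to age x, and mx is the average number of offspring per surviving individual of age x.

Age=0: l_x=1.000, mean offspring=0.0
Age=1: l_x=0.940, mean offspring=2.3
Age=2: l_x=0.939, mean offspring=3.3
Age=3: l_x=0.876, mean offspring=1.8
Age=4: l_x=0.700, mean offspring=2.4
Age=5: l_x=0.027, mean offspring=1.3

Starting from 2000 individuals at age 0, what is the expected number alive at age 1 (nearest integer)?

Expected survivors = N0 · l_1 = 2000 × 0.940 = 1880 → 1880

1880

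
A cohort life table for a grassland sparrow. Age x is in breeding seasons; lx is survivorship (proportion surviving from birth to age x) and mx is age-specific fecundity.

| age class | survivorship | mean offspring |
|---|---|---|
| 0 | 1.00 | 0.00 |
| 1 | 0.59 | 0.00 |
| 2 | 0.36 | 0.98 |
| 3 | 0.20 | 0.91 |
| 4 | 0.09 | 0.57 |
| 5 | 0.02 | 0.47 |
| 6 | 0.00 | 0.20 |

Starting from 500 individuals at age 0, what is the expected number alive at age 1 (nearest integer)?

295

Expected survivors = N0 · l_1 = 500 × 0.59 = 295 → 295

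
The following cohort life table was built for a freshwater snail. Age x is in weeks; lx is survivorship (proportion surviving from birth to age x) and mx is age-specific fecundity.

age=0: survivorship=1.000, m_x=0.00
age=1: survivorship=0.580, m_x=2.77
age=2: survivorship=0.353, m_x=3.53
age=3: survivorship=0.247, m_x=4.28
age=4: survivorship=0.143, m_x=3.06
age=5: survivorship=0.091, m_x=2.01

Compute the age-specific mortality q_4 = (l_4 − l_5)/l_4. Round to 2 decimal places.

0.36

q_4 = (l_4 − l_5) / l_4 = (0.143 − 0.091) / 0.143
     = 0.052 / 0.143 = 0.363636… → 0.36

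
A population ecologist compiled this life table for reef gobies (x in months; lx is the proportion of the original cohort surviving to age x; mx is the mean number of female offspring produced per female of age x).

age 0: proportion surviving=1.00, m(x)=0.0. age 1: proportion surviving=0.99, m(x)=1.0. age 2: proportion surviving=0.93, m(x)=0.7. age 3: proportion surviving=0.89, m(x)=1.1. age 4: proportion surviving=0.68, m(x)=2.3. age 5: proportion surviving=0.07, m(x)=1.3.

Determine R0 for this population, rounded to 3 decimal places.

lx·mx by age: 0, 0.99, 0.651, 0.979, 1.564, 0.091
R0 = Σ lx·mx = 4.275 → 4.275

4.275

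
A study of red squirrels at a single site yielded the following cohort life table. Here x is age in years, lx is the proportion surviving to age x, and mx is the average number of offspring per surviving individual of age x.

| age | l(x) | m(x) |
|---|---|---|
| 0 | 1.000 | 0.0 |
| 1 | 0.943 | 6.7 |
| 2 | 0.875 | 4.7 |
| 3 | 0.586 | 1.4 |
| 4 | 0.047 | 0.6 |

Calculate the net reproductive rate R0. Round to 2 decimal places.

11.28

lx·mx by age: 0, 6.3181, 4.1125, 0.8204, 0.0282
R0 = Σ lx·mx = 11.2792 → 11.28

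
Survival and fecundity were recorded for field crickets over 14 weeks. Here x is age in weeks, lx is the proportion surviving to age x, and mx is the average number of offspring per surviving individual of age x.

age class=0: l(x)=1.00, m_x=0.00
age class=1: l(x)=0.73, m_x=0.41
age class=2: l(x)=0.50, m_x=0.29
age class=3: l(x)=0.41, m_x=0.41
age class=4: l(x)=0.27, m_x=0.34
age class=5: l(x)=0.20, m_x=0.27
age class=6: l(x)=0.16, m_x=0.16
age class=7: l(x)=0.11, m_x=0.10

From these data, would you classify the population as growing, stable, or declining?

declining

R0 = Σ lx·mx = 0 + 0.2993 + 0.145 + 0.1681 + 0.0918 + 0.054 + 0.0256 + 0.011 = 0.7948
R0 < 1, so the population is declining.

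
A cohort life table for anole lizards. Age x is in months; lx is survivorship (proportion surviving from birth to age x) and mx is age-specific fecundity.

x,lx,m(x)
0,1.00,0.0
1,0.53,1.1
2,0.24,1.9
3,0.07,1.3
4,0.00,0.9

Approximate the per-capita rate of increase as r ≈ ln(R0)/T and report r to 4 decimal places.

0.0781

R0 = Σ lx·mx = 0 + 0.583 + 0.456 + 0.091 + 0 = 1.13
Σ x·lx·mx = 1.768; T = 1.768/1.13 = 1.5646…
r ≈ ln(R0)/T = ln(1.13)/1.5646… = 0.078114… → 0.0781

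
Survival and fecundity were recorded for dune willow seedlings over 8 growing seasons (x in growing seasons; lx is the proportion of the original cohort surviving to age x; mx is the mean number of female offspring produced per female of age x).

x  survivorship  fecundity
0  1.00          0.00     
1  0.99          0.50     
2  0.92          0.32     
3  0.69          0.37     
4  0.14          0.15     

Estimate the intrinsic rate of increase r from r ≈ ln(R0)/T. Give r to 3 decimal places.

R0 = Σ lx·mx = 0 + 0.495 + 0.2944 + 0.2553 + 0.021 = 1.0657
Σ x·lx·mx = 1.9337; T = 1.9337/1.0657 = 1.81449…
r ≈ ln(R0)/T = ln(1.0657)/1.81449… = 0.03507… → 0.035

0.035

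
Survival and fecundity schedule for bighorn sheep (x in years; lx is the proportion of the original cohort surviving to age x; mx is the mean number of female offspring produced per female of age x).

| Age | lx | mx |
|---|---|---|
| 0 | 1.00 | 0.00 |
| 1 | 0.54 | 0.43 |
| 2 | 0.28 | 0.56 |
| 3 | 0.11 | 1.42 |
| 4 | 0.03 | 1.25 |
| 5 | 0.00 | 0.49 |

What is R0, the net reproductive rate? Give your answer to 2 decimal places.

0.58

lx·mx by age: 0, 0.2322, 0.1568, 0.1562, 0.0375, 0
R0 = Σ lx·mx = 0.5827 → 0.58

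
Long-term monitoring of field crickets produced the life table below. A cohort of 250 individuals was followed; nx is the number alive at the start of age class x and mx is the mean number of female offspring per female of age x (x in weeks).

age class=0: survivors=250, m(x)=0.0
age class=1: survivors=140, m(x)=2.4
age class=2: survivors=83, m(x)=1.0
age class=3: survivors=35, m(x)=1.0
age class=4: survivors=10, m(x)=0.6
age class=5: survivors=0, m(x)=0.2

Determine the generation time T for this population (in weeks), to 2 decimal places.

lx = nx/n0 = nx/250: 1, 0.56, 0.332, 0.14, 0.04, 0
lx·mx: 0, 1.344, 0.332, 0.14, 0.024, 0 → R0 = 1.84
x·lx·mx: 0, 1.344, 0.664, 0.42, 0.096, 0 → Σ = 2.524
T = 2.524 / 1.84 = 1.371739… → 1.37

1.37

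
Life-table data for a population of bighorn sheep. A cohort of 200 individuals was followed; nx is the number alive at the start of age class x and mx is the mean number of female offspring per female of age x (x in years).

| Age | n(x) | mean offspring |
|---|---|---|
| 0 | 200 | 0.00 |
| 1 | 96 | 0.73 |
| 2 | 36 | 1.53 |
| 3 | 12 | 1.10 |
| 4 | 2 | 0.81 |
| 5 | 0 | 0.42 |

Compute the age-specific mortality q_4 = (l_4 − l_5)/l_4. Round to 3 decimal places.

lx = nx/n0 = nx/200: 1, 0.48, 0.18, 0.06, 0.01, 0
q_4 = (l_4 − l_5) / l_4 = (0.01 − 0) / 0.01
     = 0.01 / 0.01 = 1 → 1.000

1.000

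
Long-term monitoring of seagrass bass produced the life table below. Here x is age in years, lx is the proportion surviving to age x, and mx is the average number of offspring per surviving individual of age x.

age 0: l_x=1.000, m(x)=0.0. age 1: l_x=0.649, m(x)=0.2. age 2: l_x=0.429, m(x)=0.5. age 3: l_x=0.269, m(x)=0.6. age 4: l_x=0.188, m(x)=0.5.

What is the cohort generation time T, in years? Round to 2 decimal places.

lx·mx: 0, 0.1298, 0.2145, 0.1614, 0.094 → R0 = 0.5997
x·lx·mx: 0, 0.1298, 0.429, 0.4842, 0.376 → Σ = 1.419
T = 1.419 / 0.5997 = 2.366183… → 2.37

2.37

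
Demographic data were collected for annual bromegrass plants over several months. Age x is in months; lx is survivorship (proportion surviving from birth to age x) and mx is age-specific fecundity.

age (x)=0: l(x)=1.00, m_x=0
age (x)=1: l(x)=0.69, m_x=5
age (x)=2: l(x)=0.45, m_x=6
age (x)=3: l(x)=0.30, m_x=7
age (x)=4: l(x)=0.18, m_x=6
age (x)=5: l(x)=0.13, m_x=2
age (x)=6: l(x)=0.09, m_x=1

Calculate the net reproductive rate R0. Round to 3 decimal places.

lx·mx by age: 0, 3.45, 2.7, 2.1, 1.08, 0.26, 0.09
R0 = Σ lx·mx = 9.68 → 9.680

9.680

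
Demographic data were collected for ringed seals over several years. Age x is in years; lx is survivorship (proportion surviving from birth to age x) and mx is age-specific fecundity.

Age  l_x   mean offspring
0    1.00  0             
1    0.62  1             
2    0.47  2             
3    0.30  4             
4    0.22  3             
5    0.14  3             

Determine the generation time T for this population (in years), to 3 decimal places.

lx·mx: 0, 0.62, 0.94, 1.2, 0.66, 0.42 → R0 = 3.84
x·lx·mx: 0, 0.62, 1.88, 3.6, 2.64, 2.1 → Σ = 10.84
T = 10.84 / 3.84 = 2.822917… → 2.823

2.823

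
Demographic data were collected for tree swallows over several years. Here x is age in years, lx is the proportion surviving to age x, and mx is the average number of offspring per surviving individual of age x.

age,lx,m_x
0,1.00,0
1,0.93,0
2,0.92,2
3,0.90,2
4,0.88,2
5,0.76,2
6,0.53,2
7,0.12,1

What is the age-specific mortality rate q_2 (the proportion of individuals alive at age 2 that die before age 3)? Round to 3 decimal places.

q_2 = (l_2 − l_3) / l_2 = (0.92 − 0.9) / 0.92
     = 0.02 / 0.92 = 0.021739… → 0.022

0.022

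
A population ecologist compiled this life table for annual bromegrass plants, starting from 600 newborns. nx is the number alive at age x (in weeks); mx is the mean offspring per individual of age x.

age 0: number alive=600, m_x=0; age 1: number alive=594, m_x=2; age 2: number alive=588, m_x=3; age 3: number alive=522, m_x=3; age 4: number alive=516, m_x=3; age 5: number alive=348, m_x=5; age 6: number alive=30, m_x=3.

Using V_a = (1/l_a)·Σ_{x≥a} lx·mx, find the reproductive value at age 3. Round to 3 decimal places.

9.471

lx = nx/n0 = nx/600: 1, 0.99, 0.98, 0.87, 0.86, 0.58, 0.05
lx·mx for x ≥ 3: 2.61, 2.58, 2.9, 0.15 → sum = 8.24
V_3 = 8.24 / l_3 = 8.24 / 0.87 = 9.471264… → 9.471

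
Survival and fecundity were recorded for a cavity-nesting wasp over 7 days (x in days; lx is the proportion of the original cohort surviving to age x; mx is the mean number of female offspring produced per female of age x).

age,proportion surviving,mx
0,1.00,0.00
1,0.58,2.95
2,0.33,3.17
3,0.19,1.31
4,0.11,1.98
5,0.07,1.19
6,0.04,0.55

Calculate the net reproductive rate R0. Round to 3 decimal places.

lx·mx by age: 0, 1.711, 1.0461, 0.2489, 0.2178, 0.0833, 0.022
R0 = Σ lx·mx = 3.3291 → 3.329

3.329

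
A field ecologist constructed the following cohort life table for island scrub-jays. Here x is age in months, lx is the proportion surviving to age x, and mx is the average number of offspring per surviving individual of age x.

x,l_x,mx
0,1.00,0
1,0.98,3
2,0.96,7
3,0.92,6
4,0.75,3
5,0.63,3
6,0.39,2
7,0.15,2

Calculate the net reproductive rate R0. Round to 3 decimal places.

20.400

lx·mx by age: 0, 2.94, 6.72, 5.52, 2.25, 1.89, 0.78, 0.3
R0 = Σ lx·mx = 20.4 → 20.400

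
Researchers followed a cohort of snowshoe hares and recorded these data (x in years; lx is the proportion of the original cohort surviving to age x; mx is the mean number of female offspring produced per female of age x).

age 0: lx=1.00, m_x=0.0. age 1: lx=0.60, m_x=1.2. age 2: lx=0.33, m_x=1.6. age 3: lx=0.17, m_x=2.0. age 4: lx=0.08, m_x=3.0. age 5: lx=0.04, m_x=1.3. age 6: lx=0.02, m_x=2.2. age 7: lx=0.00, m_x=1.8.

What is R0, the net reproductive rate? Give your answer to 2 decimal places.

lx·mx by age: 0, 0.72, 0.528, 0.34, 0.24, 0.052, 0.044, 0
R0 = Σ lx·mx = 1.924 → 1.92

1.92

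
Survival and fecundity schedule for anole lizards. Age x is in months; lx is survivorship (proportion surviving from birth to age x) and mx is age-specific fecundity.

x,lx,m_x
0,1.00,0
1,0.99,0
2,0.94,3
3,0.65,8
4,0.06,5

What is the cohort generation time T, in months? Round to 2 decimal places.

lx·mx: 0, 0, 2.82, 5.2, 0.3 → R0 = 8.32
x·lx·mx: 0, 0, 5.64, 15.6, 1.2 → Σ = 22.44
T = 22.44 / 8.32 = 2.697115… → 2.70

2.70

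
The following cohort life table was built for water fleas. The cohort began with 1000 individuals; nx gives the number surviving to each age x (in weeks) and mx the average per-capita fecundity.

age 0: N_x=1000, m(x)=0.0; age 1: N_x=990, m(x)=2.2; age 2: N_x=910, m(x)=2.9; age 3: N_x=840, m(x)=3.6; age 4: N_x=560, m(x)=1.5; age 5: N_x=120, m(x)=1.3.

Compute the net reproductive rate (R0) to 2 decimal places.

lx = nx/n0 = nx/1000: 1, 0.99, 0.91, 0.84, 0.56, 0.12
lx·mx by age: 0, 2.178, 2.639, 3.024, 0.84, 0.156
R0 = Σ lx·mx = 8.837 → 8.84

8.84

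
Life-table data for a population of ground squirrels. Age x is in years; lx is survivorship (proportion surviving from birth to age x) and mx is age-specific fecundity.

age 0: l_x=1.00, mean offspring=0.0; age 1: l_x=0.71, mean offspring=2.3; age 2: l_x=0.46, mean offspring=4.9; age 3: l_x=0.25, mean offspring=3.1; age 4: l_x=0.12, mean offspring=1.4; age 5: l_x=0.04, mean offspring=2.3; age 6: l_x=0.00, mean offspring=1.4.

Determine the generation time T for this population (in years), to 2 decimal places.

lx·mx: 0, 1.633, 2.254, 0.775, 0.168, 0.092, 0 → R0 = 4.922
x·lx·mx: 0, 1.633, 4.508, 2.325, 0.672, 0.46, 0 → Σ = 9.598
T = 9.598 / 4.922 = 1.95002… → 1.95

1.95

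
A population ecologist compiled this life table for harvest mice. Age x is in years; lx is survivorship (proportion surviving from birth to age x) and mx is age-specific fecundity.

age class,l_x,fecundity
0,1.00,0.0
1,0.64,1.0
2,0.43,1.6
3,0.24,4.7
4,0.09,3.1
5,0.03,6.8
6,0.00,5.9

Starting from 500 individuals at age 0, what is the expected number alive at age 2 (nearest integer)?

215

Expected survivors = N0 · l_2 = 500 × 0.43 = 215 → 215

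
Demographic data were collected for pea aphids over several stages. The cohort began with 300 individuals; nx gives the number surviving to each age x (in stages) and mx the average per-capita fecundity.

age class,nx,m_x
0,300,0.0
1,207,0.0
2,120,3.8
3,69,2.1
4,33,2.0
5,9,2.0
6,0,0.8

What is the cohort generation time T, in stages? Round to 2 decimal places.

2.48

lx = nx/n0 = nx/300: 1, 0.69, 0.4, 0.23, 0.11, 0.03, 0
lx·mx: 0, 0, 1.52, 0.483, 0.22, 0.06, 0 → R0 = 2.283
x·lx·mx: 0, 0, 3.04, 1.449, 0.88, 0.3, 0 → Σ = 5.669
T = 5.669 / 2.283 = 2.483136… → 2.48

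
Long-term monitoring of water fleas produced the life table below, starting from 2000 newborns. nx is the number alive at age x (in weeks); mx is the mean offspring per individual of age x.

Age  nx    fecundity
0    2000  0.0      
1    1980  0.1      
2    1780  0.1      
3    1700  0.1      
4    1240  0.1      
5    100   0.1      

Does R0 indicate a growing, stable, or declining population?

declining

lx = nx/n0 = nx/2000: 1, 0.99, 0.89, 0.85, 0.62, 0.05
R0 = Σ lx·mx = 0 + 0.099 + 0.089 + 0.085 + 0.062 + 0.005 = 0.34
R0 < 1, so the population is declining.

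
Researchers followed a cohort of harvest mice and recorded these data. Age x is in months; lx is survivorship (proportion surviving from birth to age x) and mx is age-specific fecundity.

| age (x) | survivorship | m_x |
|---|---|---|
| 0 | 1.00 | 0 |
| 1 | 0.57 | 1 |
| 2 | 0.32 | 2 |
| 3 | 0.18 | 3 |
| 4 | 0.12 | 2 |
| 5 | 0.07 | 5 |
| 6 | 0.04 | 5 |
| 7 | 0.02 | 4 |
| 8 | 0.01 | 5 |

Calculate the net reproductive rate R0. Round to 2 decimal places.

2.67

lx·mx by age: 0, 0.57, 0.64, 0.54, 0.24, 0.35, 0.2, 0.08, 0.05
R0 = Σ lx·mx = 2.67 → 2.67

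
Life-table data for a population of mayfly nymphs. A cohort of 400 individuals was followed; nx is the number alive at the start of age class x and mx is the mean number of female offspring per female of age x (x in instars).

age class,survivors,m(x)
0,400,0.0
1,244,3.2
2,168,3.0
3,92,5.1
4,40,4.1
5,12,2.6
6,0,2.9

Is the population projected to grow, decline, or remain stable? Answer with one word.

growing

lx = nx/n0 = nx/400: 1, 0.61, 0.42, 0.23, 0.1, 0.03, 0
R0 = Σ lx·mx = 0 + 1.952 + 1.26 + 1.173 + 0.41 + 0.078 + 0 = 4.873
R0 > 1, so the population is growing.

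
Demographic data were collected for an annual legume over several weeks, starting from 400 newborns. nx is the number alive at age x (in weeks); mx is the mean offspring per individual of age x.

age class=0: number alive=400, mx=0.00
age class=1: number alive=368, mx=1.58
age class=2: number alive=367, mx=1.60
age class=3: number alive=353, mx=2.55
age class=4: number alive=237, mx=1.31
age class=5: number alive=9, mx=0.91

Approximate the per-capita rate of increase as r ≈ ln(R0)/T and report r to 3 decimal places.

0.743

lx = nx/n0 = nx/400: 1, 0.92, 0.9175, 0.8825, 0.5925, 0.0225
R0 = Σ lx·mx = 0 + 1.4536 + 1.468… + 2.25038… + 0.77618… + 0.02048… = 5.968625
Σ x·lx·mx = 14.3478; T = 14.3478/5.968625 = 2.40387…
r ≈ ln(R0)/T = ln(5.968625)/2.40387… = 0.74318… → 0.743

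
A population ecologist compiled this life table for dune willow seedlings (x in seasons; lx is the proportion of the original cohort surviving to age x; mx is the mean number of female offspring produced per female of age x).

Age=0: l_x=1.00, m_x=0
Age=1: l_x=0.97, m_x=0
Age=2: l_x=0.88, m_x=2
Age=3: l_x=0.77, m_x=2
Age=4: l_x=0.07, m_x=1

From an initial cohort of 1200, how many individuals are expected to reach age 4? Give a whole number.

Expected survivors = N0 · l_4 = 1200 × 0.07 = 84 → 84

84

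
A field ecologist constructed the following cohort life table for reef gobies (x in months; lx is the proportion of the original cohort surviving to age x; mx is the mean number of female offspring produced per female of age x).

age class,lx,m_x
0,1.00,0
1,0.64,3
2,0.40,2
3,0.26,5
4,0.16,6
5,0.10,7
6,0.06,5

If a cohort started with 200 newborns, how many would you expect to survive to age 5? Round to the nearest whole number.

20

Expected survivors = N0 · l_5 = 200 × 0.10 = 20 → 20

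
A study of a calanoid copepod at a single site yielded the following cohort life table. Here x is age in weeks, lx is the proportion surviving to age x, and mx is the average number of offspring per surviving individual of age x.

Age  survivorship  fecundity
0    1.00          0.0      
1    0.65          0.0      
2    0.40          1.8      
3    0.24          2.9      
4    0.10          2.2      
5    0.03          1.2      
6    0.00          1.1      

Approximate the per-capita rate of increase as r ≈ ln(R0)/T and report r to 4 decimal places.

R0 = Σ lx·mx = 0 + 0 + 0.72 + 0.696 + 0.22 + 0.036 + 0 = 1.672
Σ x·lx·mx = 4.588; T = 4.588/1.672 = 2.74402…
r ≈ ln(R0)/T = ln(1.672)/2.74402… = 0.187324… → 0.1873

0.1873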